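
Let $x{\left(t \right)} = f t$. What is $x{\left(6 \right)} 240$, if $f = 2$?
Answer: $2880$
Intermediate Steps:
$x{\left(t \right)} = 2 t$
$x{\left(6 \right)} 240 = 2 \cdot 6 \cdot 240 = 12 \cdot 240 = 2880$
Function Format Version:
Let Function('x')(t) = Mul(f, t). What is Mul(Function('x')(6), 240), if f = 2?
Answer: 2880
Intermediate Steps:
Function('x')(t) = Mul(2, t)
Mul(Function('x')(6), 240) = Mul(Mul(2, 6), 240) = Mul(12, 240) = 2880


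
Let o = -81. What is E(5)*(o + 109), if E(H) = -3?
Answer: -84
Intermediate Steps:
E(5)*(o + 109) = -3*(-81 + 109) = -3*28 = -84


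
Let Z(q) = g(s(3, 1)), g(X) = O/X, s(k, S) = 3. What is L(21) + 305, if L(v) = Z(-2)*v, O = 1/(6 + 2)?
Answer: 2447/8 ≈ 305.88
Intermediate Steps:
O = 1/8 ≈ 0.12500
g(X) = 1/(8*X)
Z(q) = 1/24 (Z(q) = (1/8)/3 = (1/8)*(1/3) = 1/24)
L(v) = v/24
L(21) + 305 = (1/24)*21 + 305 = 7/8 + 305 = 2447/8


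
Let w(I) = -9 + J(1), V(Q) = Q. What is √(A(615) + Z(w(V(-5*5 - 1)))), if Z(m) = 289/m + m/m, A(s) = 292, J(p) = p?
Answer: √4110/4 ≈ 16.027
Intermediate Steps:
w(I) = -8 (w(I) = -9 + 1 = -8)
Z(m) = 1 + 289/m (Z(m) = 289/m + 1 = 1 + 289/m)
√(A(615) + Z(w(V(-5*5 - 1)))) = √(292 + (289 - 8)/(-8)) = √(292 - ⅛*281) = √(292 - 281/8) = √(2055/8) = √4110/4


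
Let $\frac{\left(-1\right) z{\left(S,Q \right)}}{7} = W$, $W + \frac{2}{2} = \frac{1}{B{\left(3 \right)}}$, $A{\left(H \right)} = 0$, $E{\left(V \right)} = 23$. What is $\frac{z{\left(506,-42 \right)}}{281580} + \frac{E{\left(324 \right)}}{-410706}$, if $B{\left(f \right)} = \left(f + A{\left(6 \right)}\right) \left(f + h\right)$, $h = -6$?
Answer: $- \frac{82049}{2891164887} \approx -2.8379 \cdot 10^{-5}$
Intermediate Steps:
$B{\left(f \right)} = f \left(-6 + f\right)$ ($B{\left(f \right)} = \left(f + 0\right) \left(f - 6\right) = f \left(-6 + f\right)$)
$W = - \frac{10}{9}$ ($W = -1 + \frac{1}{3 \left(-6 + 3\right)} = -1 + \frac{1}{3 \left(-3\right)} = -1 + \frac{1}{-9} = -1 - \frac{1}{9} = - \frac{10}{9} \approx -1.1111$)
$z{\left(S,Q \right)} = \frac{70}{9}$ ($z{\left(S,Q \right)} = \left(-7\right) \left(- \frac{10}{9}\right) = \frac{70}{9}$)
$\frac{z{\left(506,-42 \right)}}{281580} + \frac{E{\left(324 \right)}}{-410706} = \frac{70}{9 \cdot 281580} + \frac{23}{-410706} = \frac{70}{9} \cdot \frac{1}{281580} + 23 \left(- \frac{1}{410706}\right) = \frac{7}{253422} - \frac{23}{410706} = - \frac{82049}{2891164887}$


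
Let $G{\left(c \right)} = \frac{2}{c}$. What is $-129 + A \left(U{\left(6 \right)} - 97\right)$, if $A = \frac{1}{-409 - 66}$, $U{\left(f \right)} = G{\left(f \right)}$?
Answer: $- \frac{36707}{285} \approx -128.8$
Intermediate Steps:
$U{\left(f \right)} = \frac{2}{f}$
$A = - \frac{1}{475}$ ($A = \frac{1}{-475} = - \frac{1}{475} \approx -0.0021053$)
$-129 + A \left(U{\left(6 \right)} - 97\right) = -129 - \frac{\frac{2}{6} - 97}{475} = -129 - \frac{2 \cdot \frac{1}{6} - 97}{475} = -129 - \frac{\frac{1}{3} - 97}{475} = -129 - - \frac{58}{285} = -129 + \frac{58}{285} = - \frac{36707}{285}$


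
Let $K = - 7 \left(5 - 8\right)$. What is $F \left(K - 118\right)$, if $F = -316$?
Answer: $30652$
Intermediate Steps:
$K = 21$ ($K = \left(-7\right) \left(-3\right) = 21$)
$F \left(K - 118\right) = - 316 \left(21 - 118\right) = \left(-316\right) \left(-97\right) = 30652$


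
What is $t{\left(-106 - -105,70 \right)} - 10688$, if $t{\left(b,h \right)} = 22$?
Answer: $-10666$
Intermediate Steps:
$t{\left(-106 - -105,70 \right)} - 10688 = 22 - 10688 = -10666$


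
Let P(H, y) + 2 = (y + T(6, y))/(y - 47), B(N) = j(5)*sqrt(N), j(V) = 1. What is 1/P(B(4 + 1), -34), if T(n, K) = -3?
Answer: -81/125 ≈ -0.64800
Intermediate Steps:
B(N) = sqrt(N) (B(N) = 1*sqrt(N) = sqrt(N))
P(H, y) = -2 + (-3 + y)/(-47 + y) (P(H, y) = -2 + (y - 3)/(y - 47) = -2 + (-3 + y)/(-47 + y))
1/P(B(4 + 1), -34) = 1/((91 - 1*(-34))/(-47 - 34)) = 1/((91 + 34)/(-81)) = 1/(-1/81*125) = 1/(-125/81) = -81/125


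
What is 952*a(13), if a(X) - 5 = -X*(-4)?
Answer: 54264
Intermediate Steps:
a(X) = 5 + 4*X (a(X) = 5 - X*(-4) = 5 + 4*X)
952*a(13) = 952*(5 + 4*13) = 952*(5 + 52) = 952*57 = 54264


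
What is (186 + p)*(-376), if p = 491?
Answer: -254552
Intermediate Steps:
(186 + p)*(-376) = (186 + 491)*(-376) = 677*(-376) = -254552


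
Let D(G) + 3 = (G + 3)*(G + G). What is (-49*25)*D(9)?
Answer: -260925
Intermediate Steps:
D(G) = -3 + 2*G*(3 + G) (D(G) = -3 + (G + 3)*(G + G) = -3 + (3 + G)*(2*G) = -3 + 2*G*(3 + G))
(-49*25)*D(9) = (-49*25)*(-3 + 2*9² + 6*9) = -1225*(-3 + 2*81 + 54) = -1225*(-3 + 162 + 54) = -1225*213 = -260925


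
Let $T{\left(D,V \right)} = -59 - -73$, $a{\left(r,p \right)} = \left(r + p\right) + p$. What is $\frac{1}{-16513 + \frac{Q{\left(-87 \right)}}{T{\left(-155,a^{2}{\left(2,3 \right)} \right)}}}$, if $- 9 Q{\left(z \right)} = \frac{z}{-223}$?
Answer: $- \frac{9366}{154660787} \approx -6.0558 \cdot 10^{-5}$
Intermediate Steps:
$a{\left(r,p \right)} = r + 2 p$ ($a{\left(r,p \right)} = \left(p + r\right) + p = r + 2 p$)
$T{\left(D,V \right)} = 14$ ($T{\left(D,V \right)} = -59 + 73 = 14$)
$Q{\left(z \right)} = \frac{z}{2007}$ ($Q{\left(z \right)} = - \frac{z \frac{1}{-223}}{9} = - \frac{z \left(- \frac{1}{223}\right)}{9} = - \frac{\left(- \frac{1}{223}\right) z}{9} = \frac{z}{2007}$)
$\frac{1}{-16513 + \frac{Q{\left(-87 \right)}}{T{\left(-155,a^{2}{\left(2,3 \right)} \right)}}} = \frac{1}{-16513 + \frac{\frac{1}{2007} \left(-87\right)}{14}} = \frac{1}{-16513 - \frac{29}{9366}} = \frac{1}{- \frac{154660787}{9366}} = - \frac{9366}{154660787}$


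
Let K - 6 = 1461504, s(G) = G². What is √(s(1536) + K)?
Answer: 3*√424534 ≈ 1954.7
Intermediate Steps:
K = 1461510 (K = 6 + 1461504 = 1461510)
√(s(1536) + K) = √(1536² + 1461510) = √(2359296 + 1461510) = √3820806 = 3*√424534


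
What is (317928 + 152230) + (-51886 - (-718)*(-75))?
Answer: 364422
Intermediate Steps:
(317928 + 152230) + (-51886 - (-718)*(-75)) = 470158 + (-51886 - 1*53850) = 470158 + (-51886 - 53850) = 470158 - 105736 = 364422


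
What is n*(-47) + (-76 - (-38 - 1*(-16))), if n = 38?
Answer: -1840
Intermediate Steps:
n*(-47) + (-76 - (-38 - 1*(-16))) = 38*(-47) + (-76 - (-38 - 1*(-16))) = -1786 + (-76 - (-38 + 16)) = -1786 + (-76 - 1*(-22)) = -1786 + (-76 + 22) = -1786 - 54 = -1840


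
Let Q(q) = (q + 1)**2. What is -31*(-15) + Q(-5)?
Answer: 481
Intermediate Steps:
Q(q) = (1 + q)**2
-31*(-15) + Q(-5) = -31*(-15) + (1 - 5)**2 = 465 + (-4)**2 = 465 + 16 = 481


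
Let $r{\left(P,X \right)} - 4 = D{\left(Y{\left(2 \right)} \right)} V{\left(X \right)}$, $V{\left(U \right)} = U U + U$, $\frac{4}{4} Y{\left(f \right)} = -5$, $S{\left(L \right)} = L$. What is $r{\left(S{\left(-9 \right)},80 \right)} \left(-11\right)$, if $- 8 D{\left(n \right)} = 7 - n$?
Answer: $106876$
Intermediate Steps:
$Y{\left(f \right)} = -5$
$V{\left(U \right)} = U + U^{2}$ ($V{\left(U \right)} = U^{2} + U = U + U^{2}$)
$D{\left(n \right)} = - \frac{7}{8} + \frac{n}{8}$ ($D{\left(n \right)} = - \frac{7 - n}{8} = - \frac{7}{8} + \frac{n}{8}$)
$r{\left(P,X \right)} = 4 - \frac{3 X \left(1 + X\right)}{2}$ ($r{\left(P,X \right)} = 4 + \left(- \frac{7}{8} + \frac{1}{8} \left(-5\right)\right) X \left(1 + X\right) = 4 + \left(- \frac{7}{8} - \frac{5}{8}\right) X \left(1 + X\right) = 4 - \frac{3 X \left(1 + X\right)}{2}$)
$r{\left(S{\left(-9 \right)},80 \right)} \left(-11\right) = \left(4 - 120 \left(1 + 80\right)\right) \left(-11\right) = \left(4 - 120 \cdot 81\right) \left(-11\right) = \left(4 - 9720\right) \left(-11\right) = \left(-9716\right) \left(-11\right) = 106876$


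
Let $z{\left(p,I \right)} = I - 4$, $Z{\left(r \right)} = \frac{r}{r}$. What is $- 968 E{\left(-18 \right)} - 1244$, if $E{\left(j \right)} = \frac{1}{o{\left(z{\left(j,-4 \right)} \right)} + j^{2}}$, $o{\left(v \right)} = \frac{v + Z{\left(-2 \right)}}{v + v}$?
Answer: $- \frac{6473092}{5191} \approx -1247.0$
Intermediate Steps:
$Z{\left(r \right)} = 1$
$z{\left(p,I \right)} = -4 + I$
$o{\left(v \right)} = \frac{1 + v}{2 v}$ ($o{\left(v \right)} = \frac{v + 1}{v + v} = \frac{1 + v}{2 v}$)
$E{\left(j \right)} = \frac{1}{\frac{7}{16} + j^{2}}$ ($E{\left(j \right)} = \frac{1}{\frac{1 - 8}{2 \left(-4 - 4\right)} + j^{2}} = \frac{1}{\frac{1 - 8}{2 \left(-8\right)} + j^{2}} = \frac{1}{\frac{1}{2} \left(- \frac{1}{8}\right) \left(-7\right) + j^{2}} = \frac{1}{\frac{7}{16} + j^{2}}$)
$- 968 E{\left(-18 \right)} - 1244 = - 968 \frac{16}{7 + 16 \left(-18\right)^{2}} - 1244 = - 968 \frac{16}{7 + 16 \cdot 324} - 1244 = - 968 \frac{16}{7 + 5184} - 1244 = - 968 \cdot \frac{16}{5191} - 1244 = - 968 \cdot 16 \cdot \frac{1}{5191} - 1244 = \left(-968\right) \frac{16}{5191} - 1244 = - \frac{15488}{5191} - 1244 = - \frac{6473092}{5191}$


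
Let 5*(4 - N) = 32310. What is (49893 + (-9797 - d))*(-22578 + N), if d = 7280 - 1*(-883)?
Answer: -927206588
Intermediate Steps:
d = 8163 (d = 7280 + 883 = 8163)
N = -6458 (N = 4 - ⅕*32310 = 4 - 6462 = -6458)
(49893 + (-9797 - d))*(-22578 + N) = (49893 + (-9797 - 1*8163))*(-22578 - 6458) = (49893 + (-9797 - 8163))*(-29036) = (49893 - 17960)*(-29036) = 31933*(-29036) = -927206588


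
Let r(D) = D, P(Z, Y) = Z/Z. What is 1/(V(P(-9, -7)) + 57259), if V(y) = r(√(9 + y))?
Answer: 57259/3278593071 - √10/3278593071 ≈ 1.7464e-5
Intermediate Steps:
P(Z, Y) = 1
V(y) = √(9 + y)
1/(V(P(-9, -7)) + 57259) = 1/(√(9 + 1) + 57259) = 1/(√10 + 57259) = 1/(57259 + √10)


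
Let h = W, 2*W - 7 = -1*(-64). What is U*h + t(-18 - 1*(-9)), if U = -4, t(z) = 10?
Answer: -132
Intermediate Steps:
W = 71/2 (W = 7/2 + (-1*(-64))/2 = 7/2 + (1/2)*64 = 7/2 + 32 = 71/2 ≈ 35.500)
h = 71/2 ≈ 35.500
U*h + t(-18 - 1*(-9)) = -4*71/2 + 10 = -142 + 10 = -132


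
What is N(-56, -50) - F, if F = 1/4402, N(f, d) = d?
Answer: -220101/4402 ≈ -50.000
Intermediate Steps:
F = 1/4402 ≈ 0.00022717
N(-56, -50) - F = -50 - 1*1/4402 = -50 - 1/4402 = -220101/4402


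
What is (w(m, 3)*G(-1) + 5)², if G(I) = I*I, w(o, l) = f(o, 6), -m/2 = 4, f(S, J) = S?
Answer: 9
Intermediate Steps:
m = -8 (m = -2*4 = -8)
w(o, l) = o
G(I) = I²
(w(m, 3)*G(-1) + 5)² = (-8*(-1)² + 5)² = (-8*1 + 5)² = (-8 + 5)² = (-3)² = 9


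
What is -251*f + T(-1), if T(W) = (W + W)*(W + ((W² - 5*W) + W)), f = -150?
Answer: 37642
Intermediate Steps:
T(W) = 2*W*(W² - 3*W) (T(W) = (2*W)*(W + (W² - 4*W)) = (2*W)*(W² - 3*W) = 2*W*(W² - 3*W))
-251*f + T(-1) = -251*(-150) + 2*(-1)²*(-3 - 1) = 37650 + 2*1*(-4) = 37650 - 8 = 37642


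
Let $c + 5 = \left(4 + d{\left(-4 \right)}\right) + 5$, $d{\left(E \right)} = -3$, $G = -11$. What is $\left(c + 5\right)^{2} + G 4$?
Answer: $-8$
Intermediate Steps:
$c = 1$ ($c = -5 + \left(\left(4 - 3\right) + 5\right) = -5 + \left(1 + 5\right) = -5 + 6 = 1$)
$\left(c + 5\right)^{2} + G 4 = \left(1 + 5\right)^{2} - 44 = 6^{2} - 44 = 36 - 44 = -8$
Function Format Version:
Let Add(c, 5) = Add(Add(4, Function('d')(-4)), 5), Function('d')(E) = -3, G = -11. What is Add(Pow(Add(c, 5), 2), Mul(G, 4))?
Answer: -8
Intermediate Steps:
c = 1 (c = Add(-5, Add(Add(4, -3), 5)) = Add(-5, Add(1, 5)) = Add(-5, 6) = 1)
Add(Pow(Add(c, 5), 2), Mul(G, 4)) = Add(Pow(Add(1, 5), 2), Mul(-11, 4)) = Add(Pow(6, 2), -44) = Add(36, -44) = -8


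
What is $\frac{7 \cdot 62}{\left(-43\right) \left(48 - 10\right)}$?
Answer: $- \frac{217}{817} \approx -0.26561$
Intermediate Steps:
$\frac{7 \cdot 62}{\left(-43\right) \left(48 - 10\right)} = \frac{434}{\left(-43\right) 38} = \frac{434}{-1634} = 434 \left(- \frac{1}{1634}\right) = - \frac{217}{817}$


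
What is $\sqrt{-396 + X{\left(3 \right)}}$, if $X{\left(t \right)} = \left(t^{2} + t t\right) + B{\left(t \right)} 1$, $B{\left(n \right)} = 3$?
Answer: $5 i \sqrt{15} \approx 19.365 i$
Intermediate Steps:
$X{\left(t \right)} = 3 + 2 t^{2}$ ($X{\left(t \right)} = \left(t^{2} + t t\right) + 3 \cdot 1 = \left(t^{2} + t^{2}\right) + 3 = 2 t^{2} + 3 = 3 + 2 t^{2}$)
$\sqrt{-396 + X{\left(3 \right)}} = \sqrt{-396 + \left(3 + 2 \cdot 3^{2}\right)} = \sqrt{-396 + \left(3 + 2 \cdot 9\right)} = \sqrt{-396 + \left(3 + 18\right)} = \sqrt{-396 + 21} = \sqrt{-375} = 5 i \sqrt{15}$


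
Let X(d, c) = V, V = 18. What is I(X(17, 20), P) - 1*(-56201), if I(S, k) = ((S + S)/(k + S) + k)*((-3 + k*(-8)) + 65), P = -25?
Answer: 338125/7 ≈ 48304.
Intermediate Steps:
X(d, c) = 18
I(S, k) = (62 - 8*k)*(k + 2*S/(S + k)) (I(S, k) = ((2*S)/(S + k) + k)*((-3 - 8*k) + 65) = (2*S/(S + k) + k)*(62 - 8*k) = (k + 2*S/(S + k))*(62 - 8*k) = (62 - 8*k)*(k + 2*S/(S + k)))
I(X(17, 20), P) - 1*(-56201) = 2*(-4*(-25)**3 + 31*(-25)**2 + 62*18 - 4*18*(-25)**2 + 23*18*(-25))/(18 - 25) - 1*(-56201) = 2*(-4*(-15625) + 31*625 + 1116 - 4*18*625 - 10350)/(-7) + 56201 = 2*(-1/7)*(62500 + 19375 + 1116 - 45000 - 10350) + 56201 = 2*(-1/7)*27641 + 56201 = -55282/7 + 56201 = 338125/7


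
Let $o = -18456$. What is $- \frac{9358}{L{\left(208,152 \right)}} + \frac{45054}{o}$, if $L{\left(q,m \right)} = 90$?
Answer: $- \frac{14730509}{138420} \approx -106.42$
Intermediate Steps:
$- \frac{9358}{L{\left(208,152 \right)}} + \frac{45054}{o} = - \frac{9358}{90} + \frac{45054}{-18456} = \left(-9358\right) \frac{1}{90} + 45054 \left(- \frac{1}{18456}\right) = - \frac{4679}{45} - \frac{7509}{3076} = - \frac{14730509}{138420}$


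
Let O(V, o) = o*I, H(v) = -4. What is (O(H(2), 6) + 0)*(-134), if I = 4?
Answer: -3216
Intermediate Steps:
O(V, o) = 4*o (O(V, o) = o*4 = 4*o)
(O(H(2), 6) + 0)*(-134) = (4*6 + 0)*(-134) = (24 + 0)*(-134) = 24*(-134) = -3216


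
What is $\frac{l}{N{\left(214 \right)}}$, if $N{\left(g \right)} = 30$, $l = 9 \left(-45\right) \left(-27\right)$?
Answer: $\frac{729}{2} \approx 364.5$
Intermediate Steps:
$l = 10935$ ($l = \left(-405\right) \left(-27\right) = 10935$)
$\frac{l}{N{\left(214 \right)}} = \frac{10935}{30} = 10935 \cdot \frac{1}{30} = \frac{729}{2}$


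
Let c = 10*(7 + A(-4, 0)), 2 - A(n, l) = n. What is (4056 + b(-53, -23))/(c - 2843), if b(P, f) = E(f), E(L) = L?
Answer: -4033/2713 ≈ -1.4865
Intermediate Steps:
A(n, l) = 2 - n
b(P, f) = f
c = 130 (c = 10*(7 + (2 - 1*(-4))) = 10*(7 + (2 + 4)) = 10*(7 + 6) = 10*13 = 130)
(4056 + b(-53, -23))/(c - 2843) = (4056 - 23)/(130 - 2843) = 4033/(-2713) = 4033*(-1/2713) = -4033/2713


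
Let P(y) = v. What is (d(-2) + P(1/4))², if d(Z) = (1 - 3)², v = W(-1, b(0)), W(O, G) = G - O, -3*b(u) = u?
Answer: 25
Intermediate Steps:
b(u) = -u/3
v = 1 (v = -⅓*0 - 1*(-1) = 0 + 1 = 1)
d(Z) = 4 (d(Z) = (-2)² = 4)
P(y) = 1
(d(-2) + P(1/4))² = (4 + 1)² = 5² = 25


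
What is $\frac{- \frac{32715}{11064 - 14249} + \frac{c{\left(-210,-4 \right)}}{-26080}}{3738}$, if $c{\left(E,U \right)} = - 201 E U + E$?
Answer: $\frac{9277543}{2069974816} \approx 0.004482$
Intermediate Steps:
$c{\left(E,U \right)} = E - 201 E U$ ($c{\left(E,U \right)} = - 201 E U + E = E - 201 E U$)
$\frac{- \frac{32715}{11064 - 14249} + \frac{c{\left(-210,-4 \right)}}{-26080}}{3738} = \frac{- \frac{32715}{11064 - 14249} + \frac{\left(-210\right) \left(1 - -804\right)}{-26080}}{3738} = \left(- \frac{32715}{11064 - 14249} + - 210 \left(1 + 804\right) \left(- \frac{1}{26080}\right)\right) \frac{1}{3738} = \left(- \frac{32715}{-3185} + \left(-210\right) 805 \left(- \frac{1}{26080}\right)\right) \frac{1}{3738} = \left(\left(-32715\right) \left(- \frac{1}{3185}\right) - - \frac{16905}{2608}\right) \frac{1}{3738} = \left(\frac{6543}{637} + \frac{16905}{2608}\right) \frac{1}{3738} = \frac{27832629}{1661296} \cdot \frac{1}{3738} = \frac{9277543}{2069974816}$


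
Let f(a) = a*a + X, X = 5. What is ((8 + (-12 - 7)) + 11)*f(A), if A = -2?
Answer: 0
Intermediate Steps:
f(a) = 5 + a² (f(a) = a*a + 5 = a² + 5 = 5 + a²)
((8 + (-12 - 7)) + 11)*f(A) = ((8 + (-12 - 7)) + 11)*(5 + (-2)²) = ((8 - 19) + 11)*(5 + 4) = (-11 + 11)*9 = 0*9 = 0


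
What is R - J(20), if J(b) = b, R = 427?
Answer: 407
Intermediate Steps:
R - J(20) = 427 - 1*20 = 427 - 20 = 407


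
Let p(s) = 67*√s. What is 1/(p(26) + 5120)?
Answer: 2560/13048843 - 67*√26/26097686 ≈ 0.00018310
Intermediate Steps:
1/(p(26) + 5120) = 1/(67*√26 + 5120) = 1/(5120 + 67*√26)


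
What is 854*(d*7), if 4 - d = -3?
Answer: 41846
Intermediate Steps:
d = 7 (d = 4 - 1*(-3) = 4 + 3 = 7)
854*(d*7) = 854*(7*7) = 854*49 = 41846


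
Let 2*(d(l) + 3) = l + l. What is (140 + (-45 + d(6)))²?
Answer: 9604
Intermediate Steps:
d(l) = -3 + l (d(l) = -3 + (l + l)/2 = -3 + (2*l)/2 = -3 + l)
(140 + (-45 + d(6)))² = (140 + (-45 + (-3 + 6)))² = (140 + (-45 + 3))² = (140 - 42)² = 98² = 9604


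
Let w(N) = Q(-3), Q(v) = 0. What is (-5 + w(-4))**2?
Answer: 25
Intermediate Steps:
w(N) = 0
(-5 + w(-4))**2 = (-5 + 0)**2 = (-5)**2 = 25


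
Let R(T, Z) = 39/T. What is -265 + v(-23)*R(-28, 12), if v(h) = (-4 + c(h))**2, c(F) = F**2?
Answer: -1536685/4 ≈ -3.8417e+5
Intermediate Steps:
v(h) = (-4 + h**2)**2
-265 + v(-23)*R(-28, 12) = -265 + (-4 + (-23)**2)**2*(39/(-28)) = -265 + (-4 + 529)**2*(39*(-1/28)) = -265 + 525**2*(-39/28) = -265 + 275625*(-39/28) = -265 - 1535625/4 = -1536685/4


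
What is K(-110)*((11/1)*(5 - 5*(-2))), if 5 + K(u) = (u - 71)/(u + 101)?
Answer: 7480/3 ≈ 2493.3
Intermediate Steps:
K(u) = -5 + (-71 + u)/(101 + u) (K(u) = -5 + (u - 71)/(u + 101) = -5 + (-71 + u)/(101 + u))
K(-110)*((11/1)*(5 - 5*(-2))) = (4*(-144 - 1*(-110))/(101 - 110))*((11/1)*(5 - 5*(-2))) = (4*(-144 + 110)/(-9))*((11*1)*(5 + 10)) = (4*(-⅑)*(-34))*(11*15) = (136/9)*165 = 7480/3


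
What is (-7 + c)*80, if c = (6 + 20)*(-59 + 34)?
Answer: -52560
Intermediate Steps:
c = -650 (c = 26*(-25) = -650)
(-7 + c)*80 = (-7 - 650)*80 = -657*80 = -52560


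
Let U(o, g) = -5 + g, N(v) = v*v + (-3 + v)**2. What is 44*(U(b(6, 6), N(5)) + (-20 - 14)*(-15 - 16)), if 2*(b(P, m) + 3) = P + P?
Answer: 47432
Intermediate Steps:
b(P, m) = -3 + P (b(P, m) = -3 + (P + P)/2 = -3 + (2*P)/2 = -3 + P)
N(v) = v**2 + (-3 + v)**2
44*(U(b(6, 6), N(5)) + (-20 - 14)*(-15 - 16)) = 44*((-5 + (5**2 + (-3 + 5)**2)) + (-20 - 14)*(-15 - 16)) = 44*((-5 + (25 + 2**2)) - 34*(-31)) = 44*((-5 + (25 + 4)) + 1054) = 44*((-5 + 29) + 1054) = 44*(24 + 1054) = 44*1078 = 47432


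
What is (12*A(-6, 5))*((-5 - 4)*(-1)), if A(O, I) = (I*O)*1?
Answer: -3240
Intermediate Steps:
A(O, I) = I*O
(12*A(-6, 5))*((-5 - 4)*(-1)) = (12*(5*(-6)))*((-5 - 4)*(-1)) = (12*(-30))*(-9*(-1)) = -360*9 = -3240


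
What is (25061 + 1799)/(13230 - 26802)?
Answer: -6715/3393 ≈ -1.9791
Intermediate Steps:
(25061 + 1799)/(13230 - 26802) = 26860/(-13572) = 26860*(-1/13572) = -6715/3393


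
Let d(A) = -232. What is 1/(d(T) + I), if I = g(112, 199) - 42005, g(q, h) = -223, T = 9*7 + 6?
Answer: -1/42460 ≈ -2.3552e-5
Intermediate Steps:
T = 69 (T = 63 + 6 = 69)
I = -42228 (I = -223 - 42005 = -42228)
1/(d(T) + I) = 1/(-232 - 42228) = 1/(-42460) = -1/42460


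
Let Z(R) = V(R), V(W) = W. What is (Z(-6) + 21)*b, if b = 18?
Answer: 270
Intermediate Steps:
Z(R) = R
(Z(-6) + 21)*b = (-6 + 21)*18 = 15*18 = 270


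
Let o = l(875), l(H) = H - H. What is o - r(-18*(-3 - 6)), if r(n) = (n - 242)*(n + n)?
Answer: 25920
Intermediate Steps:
l(H) = 0
r(n) = 2*n*(-242 + n) (r(n) = (-242 + n)*(2*n) = 2*n*(-242 + n))
o = 0
o - r(-18*(-3 - 6)) = 0 - 2*(-18*(-3 - 6))*(-242 - 18*(-3 - 6)) = 0 - 2*(-18*(-9))*(-242 - 18*(-9)) = 0 - 2*162*(-242 + 162) = 0 - 2*162*(-80) = 0 - 1*(-25920) = 0 + 25920 = 25920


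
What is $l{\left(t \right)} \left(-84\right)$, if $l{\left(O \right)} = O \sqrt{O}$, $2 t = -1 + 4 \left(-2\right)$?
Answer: $567 i \sqrt{2} \approx 801.86 i$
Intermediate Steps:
$t = - \frac{9}{2}$ ($t = \frac{-1 + 4 \left(-2\right)}{2} = \frac{-1 - 8}{2} = \frac{1}{2} \left(-9\right) = - \frac{9}{2} \approx -4.5$)
$l{\left(O \right)} = O^{\frac{3}{2}}$
$l{\left(t \right)} \left(-84\right) = \left(- \frac{9}{2}\right)^{\frac{3}{2}} \left(-84\right) = - \frac{27 i \sqrt{2}}{4} \left(-84\right) = 567 i \sqrt{2}$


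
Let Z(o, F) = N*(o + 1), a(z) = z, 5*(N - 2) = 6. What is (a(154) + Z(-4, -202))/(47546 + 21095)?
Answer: 722/343205 ≈ 0.0021037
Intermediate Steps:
N = 16/5 (N = 2 + (⅕)*6 = 2 + 6/5 = 16/5 ≈ 3.2000)
Z(o, F) = 16/5 + 16*o/5 (Z(o, F) = 16*(o + 1)/5 = 16*(1 + o)/5 = 16/5 + 16*o/5)
(a(154) + Z(-4, -202))/(47546 + 21095) = (154 + (16/5 + (16/5)*(-4)))/(47546 + 21095) = (154 + (16/5 - 64/5))/68641 = (154 - 48/5)*(1/68641) = (722/5)*(1/68641) = 722/343205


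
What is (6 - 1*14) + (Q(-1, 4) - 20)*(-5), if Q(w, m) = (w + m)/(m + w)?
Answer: 87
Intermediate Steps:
Q(w, m) = 1 (Q(w, m) = (m + w)/(m + w) = 1)
(6 - 1*14) + (Q(-1, 4) - 20)*(-5) = (6 - 1*14) + (1 - 20)*(-5) = (6 - 14) - 19*(-5) = -8 + 95 = 87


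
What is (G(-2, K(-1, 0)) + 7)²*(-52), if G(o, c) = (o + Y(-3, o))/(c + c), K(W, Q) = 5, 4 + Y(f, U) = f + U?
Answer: -45253/25 ≈ -1810.1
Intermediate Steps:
Y(f, U) = -4 + U + f (Y(f, U) = -4 + (f + U) = -4 + (U + f) = -4 + U + f)
G(o, c) = (-7 + 2*o)/(2*c) (G(o, c) = (o + (-4 + o - 3))/(c + c) = (o + (-7 + o))/((2*c)) = (-7 + 2*o)*(1/(2*c)) = (-7 + 2*o)/(2*c))
(G(-2, K(-1, 0)) + 7)²*(-52) = ((-7/2 - 2)/5 + 7)²*(-52) = ((⅕)*(-11/2) + 7)²*(-52) = (-11/10 + 7)²*(-52) = (59/10)²*(-52) = (3481/100)*(-52) = -45253/25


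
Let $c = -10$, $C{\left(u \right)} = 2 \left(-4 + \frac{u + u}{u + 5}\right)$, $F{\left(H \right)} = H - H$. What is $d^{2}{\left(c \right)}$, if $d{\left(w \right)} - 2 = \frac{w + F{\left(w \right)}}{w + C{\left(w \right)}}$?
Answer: $9$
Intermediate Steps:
$F{\left(H \right)} = 0$
$C{\left(u \right)} = -8 + \frac{4 u}{5 + u}$ ($C{\left(u \right)} = 2 \left(-4 + \frac{2 u}{5 + u}\right) = -8 + \frac{4 u}{5 + u}$)
$d{\left(w \right)} = 2 + \frac{w}{w + \frac{4 \left(-10 - w\right)}{5 + w}}$ ($d{\left(w \right)} = 2 + \frac{w + 0}{w + \frac{4 \left(-10 - w\right)}{5 + w}} = 2 + \frac{w}{w + \frac{4 \left(-10 - w\right)}{5 + w}}$)
$d^{2}{\left(c \right)} = \left(\frac{-80 + 3 \left(-10\right)^{2} + 7 \left(-10\right)}{-40 - 10 + \left(-10\right)^{2}}\right)^{2} = \left(\frac{-80 + 3 \cdot 100 - 70}{-40 - 10 + 100}\right)^{2} = \left(\frac{-80 + 300 - 70}{50}\right)^{2} = \left(\frac{1}{50} \cdot 150\right)^{2} = 3^{2} = 9$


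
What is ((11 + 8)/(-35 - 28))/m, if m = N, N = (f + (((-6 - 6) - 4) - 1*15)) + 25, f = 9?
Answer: -19/189 ≈ -0.10053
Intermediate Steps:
N = 3 (N = (9 + (((-6 - 6) - 4) - 1*15)) + 25 = (9 + ((-12 - 4) - 15)) + 25 = (9 + (-16 - 15)) + 25 = (9 - 31) + 25 = -22 + 25 = 3)
m = 3
((11 + 8)/(-35 - 28))/m = ((11 + 8)/(-35 - 28))/3 = (19/(-63))*(1/3) = (19*(-1/63))*(1/3) = -19/63*1/3 = -19/189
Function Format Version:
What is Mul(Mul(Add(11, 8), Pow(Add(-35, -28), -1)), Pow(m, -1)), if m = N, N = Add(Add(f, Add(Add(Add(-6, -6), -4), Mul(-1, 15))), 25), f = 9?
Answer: Rational(-19, 189) ≈ -0.10053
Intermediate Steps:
N = 3 (N = Add(Add(9, Add(Add(Add(-6, -6), -4), Mul(-1, 15))), 25) = Add(Add(9, Add(Add(-12, -4), -15)), 25) = Add(Add(9, Add(-16, -15)), 25) = Add(Add(9, -31), 25) = Add(-22, 25) = 3)
m = 3
Mul(Mul(Add(11, 8), Pow(Add(-35, -28), -1)), Pow(m, -1)) = Mul(Mul(Add(11, 8), Pow(Add(-35, -28), -1)), Pow(3, -1)) = Mul(Mul(19, Pow(-63, -1)), Rational(1, 3)) = Mul(Mul(19, Rational(-1, 63)), Rational(1, 3)) = Mul(Rational(-19, 63), Rational(1, 3)) = Rational(-19, 189)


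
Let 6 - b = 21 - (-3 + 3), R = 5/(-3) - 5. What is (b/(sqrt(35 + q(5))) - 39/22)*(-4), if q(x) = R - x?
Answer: 78/11 + 6*sqrt(210)/7 ≈ 19.512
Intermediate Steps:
R = -20/3 (R = 5*(-1/3) - 5 = -5/3 - 5 = -20/3 ≈ -6.6667)
b = -15 (b = 6 - (21 - (-3 + 3)) = 6 - (21 - 1*0) = 6 - (21 + 0) = 6 - 1*21 = 6 - 21 = -15)
q(x) = -20/3 - x
(b/(sqrt(35 + q(5))) - 39/22)*(-4) = (-15/sqrt(35 + (-20/3 - 1*5)) - 39/22)*(-4) = (-15/sqrt(35 + (-20/3 - 5)) - 39*1/22)*(-4) = (-15/sqrt(35 - 35/3) - 39/22)*(-4) = (-15*sqrt(210)/70 - 39/22)*(-4) = (-3*sqrt(210)/14 - 39/22)*(-4) = (-39/22 - 3*sqrt(210)/14)*(-4) = 78/11 + 6*sqrt(210)/7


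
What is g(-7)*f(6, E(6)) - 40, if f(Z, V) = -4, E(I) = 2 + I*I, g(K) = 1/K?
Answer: -276/7 ≈ -39.429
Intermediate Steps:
E(I) = 2 + I²
g(-7)*f(6, E(6)) - 40 = -4/(-7) - 40 = -⅐*(-4) - 40 = 4/7 - 40 = -276/7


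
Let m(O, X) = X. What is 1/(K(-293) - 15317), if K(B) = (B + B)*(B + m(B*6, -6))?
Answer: 1/159897 ≈ 6.2540e-6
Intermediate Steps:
K(B) = 2*B*(-6 + B) (K(B) = (B + B)*(B - 6) = (2*B)*(-6 + B) = 2*B*(-6 + B))
1/(K(-293) - 15317) = 1/(2*(-293)*(-6 - 293) - 15317) = 1/(2*(-293)*(-299) - 15317) = 1/(175214 - 15317) = 1/159897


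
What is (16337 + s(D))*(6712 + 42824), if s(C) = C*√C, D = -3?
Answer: 809269632 - 148608*I*√3 ≈ 8.0927e+8 - 2.574e+5*I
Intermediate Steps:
s(C) = C^(3/2)
(16337 + s(D))*(6712 + 42824) = (16337 + (-3)^(3/2))*(6712 + 42824) = (16337 - 3*I*√3)*49536 = 809269632 - 148608*I*√3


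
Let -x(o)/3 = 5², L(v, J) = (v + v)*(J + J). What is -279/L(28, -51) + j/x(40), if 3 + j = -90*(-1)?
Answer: -52891/47600 ≈ -1.1112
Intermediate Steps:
j = 87 (j = -3 - 90*(-1) = -3 + 90 = 87)
L(v, J) = 4*J*v (L(v, J) = (2*v)*(2*J) = 4*J*v)
x(o) = -75 (x(o) = -3*5² = -3*25 = -75)
-279/L(28, -51) + j/x(40) = -279/(4*(-51)*28) + 87/(-75) = -279/(-5712) + 87*(-1/75) = -279*(-1/5712) - 29/25 = 93/1904 - 29/25 = -52891/47600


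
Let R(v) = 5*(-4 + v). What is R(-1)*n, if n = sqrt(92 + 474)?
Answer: -25*sqrt(566) ≈ -594.77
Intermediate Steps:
R(v) = -20 + 5*v
n = sqrt(566) ≈ 23.791
R(-1)*n = (-20 + 5*(-1))*sqrt(566) = (-20 - 5)*sqrt(566) = -25*sqrt(566)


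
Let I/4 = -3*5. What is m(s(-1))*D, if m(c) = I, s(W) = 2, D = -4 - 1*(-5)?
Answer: -60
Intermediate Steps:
D = 1 (D = -4 + 5 = 1)
I = -60 (I = 4*(-3*5) = 4*(-15) = -60)
m(c) = -60
m(s(-1))*D = -60*1 = -60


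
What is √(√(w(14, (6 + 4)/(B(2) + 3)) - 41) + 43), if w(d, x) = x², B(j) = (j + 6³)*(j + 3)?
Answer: √(51369907 + 1093*I*√48980509)/1093 ≈ 6.5755 + 0.48689*I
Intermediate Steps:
B(j) = (3 + j)*(216 + j) (B(j) = (j + 216)*(3 + j) = (216 + j)*(3 + j) = (3 + j)*(216 + j))
√(√(w(14, (6 + 4)/(B(2) + 3)) - 41) + 43) = √(√(((6 + 4)/((648 + 2² + 219*2) + 3))² - 41) + 43) = √(√((10/((648 + 4 + 438) + 3))² - 41) + 43) = √(√((10/(1090 + 3))² - 41) + 43) = √(√((10/1093)² - 41) + 43) = √(√(100/1194649 - 41) + 43) = √(√(-48980509/1194649) + 43) = √(I*√48980509/1093 + 43) = √(43 + I*√48980509/1093)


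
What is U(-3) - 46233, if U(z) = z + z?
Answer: -46239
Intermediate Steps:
U(z) = 2*z
U(-3) - 46233 = 2*(-3) - 46233 = -6 - 46233 = -46239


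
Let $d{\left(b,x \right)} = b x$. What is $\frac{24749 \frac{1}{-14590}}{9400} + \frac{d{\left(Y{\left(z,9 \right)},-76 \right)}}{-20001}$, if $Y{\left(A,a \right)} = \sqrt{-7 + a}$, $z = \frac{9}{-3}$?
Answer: $- \frac{24749}{137146000} + \frac{76 \sqrt{2}}{20001} \approx 0.0051933$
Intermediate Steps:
$z = -3$ ($z = 9 \left(- \frac{1}{3}\right) = -3$)
$\frac{24749 \frac{1}{-14590}}{9400} + \frac{d{\left(Y{\left(z,9 \right)},-76 \right)}}{-20001} = \frac{24749 \frac{1}{-14590}}{9400} + \frac{\sqrt{-7 + 9} \left(-76\right)}{-20001} = 24749 \left(- \frac{1}{14590}\right) \frac{1}{9400} + \sqrt{2} \left(-76\right) \left(- \frac{1}{20001}\right) = \left(- \frac{24749}{14590}\right) \frac{1}{9400} + - 76 \sqrt{2} \left(- \frac{1}{20001}\right) = - \frac{24749}{137146000} + \frac{76 \sqrt{2}}{20001}$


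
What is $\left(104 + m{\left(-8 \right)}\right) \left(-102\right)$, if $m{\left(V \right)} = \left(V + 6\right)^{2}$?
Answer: $-11016$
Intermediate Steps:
$m{\left(V \right)} = \left(6 + V\right)^{2}$
$\left(104 + m{\left(-8 \right)}\right) \left(-102\right) = \left(104 + \left(6 - 8\right)^{2}\right) \left(-102\right) = \left(104 + \left(-2\right)^{2}\right) \left(-102\right) = \left(104 + 4\right) \left(-102\right) = 108 \left(-102\right) = -11016$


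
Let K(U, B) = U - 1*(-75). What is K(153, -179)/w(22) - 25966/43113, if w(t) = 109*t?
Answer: -26218352/51692487 ≈ -0.50720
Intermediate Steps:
K(U, B) = 75 + U (K(U, B) = U + 75 = 75 + U)
K(153, -179)/w(22) - 25966/43113 = (75 + 153)/((109*22)) - 25966/43113 = 228/2398 - 25966*1/43113 = 228*(1/2398) - 25966/43113 = 114/1199 - 25966/43113 = -26218352/51692487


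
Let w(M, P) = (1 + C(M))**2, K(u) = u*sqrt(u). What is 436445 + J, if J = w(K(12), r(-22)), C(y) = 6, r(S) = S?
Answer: 436494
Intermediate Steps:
K(u) = u**(3/2)
w(M, P) = 49 (w(M, P) = (1 + 6)**2 = 7**2 = 49)
J = 49
436445 + J = 436445 + 49 = 436494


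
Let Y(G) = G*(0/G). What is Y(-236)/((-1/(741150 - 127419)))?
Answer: 0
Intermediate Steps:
Y(G) = 0 (Y(G) = G*0 = 0)
Y(-236)/((-1/(741150 - 127419))) = 0/((-1/(741150 - 127419))) = 0/((-1/613731)) = 0/((-1*1/613731)) = 0/(-1/613731) = 0*(-613731) = 0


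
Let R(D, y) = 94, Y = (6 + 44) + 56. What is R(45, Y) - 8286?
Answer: -8192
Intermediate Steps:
Y = 106 (Y = 50 + 56 = 106)
R(45, Y) - 8286 = 94 - 8286 = -8192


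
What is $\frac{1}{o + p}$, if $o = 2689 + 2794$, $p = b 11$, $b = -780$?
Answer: $- \frac{1}{3097} \approx -0.00032289$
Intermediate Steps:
$p = -8580$ ($p = \left(-780\right) 11 = -8580$)
$o = 5483$
$\frac{1}{o + p} = \frac{1}{5483 - 8580} = \frac{1}{-3097} = - \frac{1}{3097}$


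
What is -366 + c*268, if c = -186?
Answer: -50214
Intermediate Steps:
-366 + c*268 = -366 - 186*268 = -366 - 49848 = -50214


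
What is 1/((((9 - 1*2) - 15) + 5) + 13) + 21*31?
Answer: 6511/10 ≈ 651.10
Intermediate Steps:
1/((((9 - 1*2) - 15) + 5) + 13) + 21*31 = 1/((((9 - 2) - 15) + 5) + 13) + 651 = 1/(((7 - 15) + 5) + 13) + 651 = 1/((-8 + 5) + 13) + 651 = 1/(-3 + 13) + 651 = 1/10 + 651 = ⅒ + 651 = 6511/10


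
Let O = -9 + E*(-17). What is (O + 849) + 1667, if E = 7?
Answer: 2388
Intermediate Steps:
O = -128 (O = -9 + 7*(-17) = -9 - 119 = -128)
(O + 849) + 1667 = (-128 + 849) + 1667 = 721 + 1667 = 2388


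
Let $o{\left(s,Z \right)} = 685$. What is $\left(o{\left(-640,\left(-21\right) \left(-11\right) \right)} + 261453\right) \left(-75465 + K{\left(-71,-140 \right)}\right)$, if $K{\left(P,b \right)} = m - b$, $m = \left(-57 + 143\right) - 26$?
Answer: $-19729816570$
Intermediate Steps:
$m = 60$ ($m = 86 - 26 = 60$)
$K{\left(P,b \right)} = 60 - b$
$\left(o{\left(-640,\left(-21\right) \left(-11\right) \right)} + 261453\right) \left(-75465 + K{\left(-71,-140 \right)}\right) = \left(685 + 261453\right) \left(-75465 + \left(60 - -140\right)\right) = 262138 \left(-75465 + \left(60 + 140\right)\right) = 262138 \left(-75465 + 200\right) = 262138 \left(-75265\right) = -19729816570$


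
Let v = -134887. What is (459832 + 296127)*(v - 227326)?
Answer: -273818177267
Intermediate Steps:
(459832 + 296127)*(v - 227326) = (459832 + 296127)*(-134887 - 227326) = 755959*(-362213) = -273818177267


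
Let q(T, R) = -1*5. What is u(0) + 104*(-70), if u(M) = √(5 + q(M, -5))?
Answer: -7280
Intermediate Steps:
q(T, R) = -5
u(M) = 0 (u(M) = √(5 - 5) = √0 = 0)
u(0) + 104*(-70) = 0 + 104*(-70) = 0 - 7280 = -7280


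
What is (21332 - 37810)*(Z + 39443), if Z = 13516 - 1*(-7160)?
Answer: -990640882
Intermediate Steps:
Z = 20676 (Z = 13516 + 7160 = 20676)
(21332 - 37810)*(Z + 39443) = (21332 - 37810)*(20676 + 39443) = -16478*60119 = -990640882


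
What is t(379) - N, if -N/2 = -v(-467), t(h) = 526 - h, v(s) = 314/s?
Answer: 69277/467 ≈ 148.34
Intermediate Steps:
N = -628/467 (N = -(-2)*314/(-467) = -(-2)*314*(-1/467) = -(-2)*(-314)/467 = -2*314/467 = -628/467 ≈ -1.3448)
t(379) - N = (526 - 1*379) - 1*(-628/467) = (526 - 379) + 628/467 = 147 + 628/467 = 69277/467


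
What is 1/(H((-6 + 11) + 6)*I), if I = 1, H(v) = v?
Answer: 1/11 ≈ 0.090909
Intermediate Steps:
1/(H((-6 + 11) + 6)*I) = 1/(((-6 + 11) + 6)*1) = 1/((5 + 6)*1) = 1/(11*1) = 1/11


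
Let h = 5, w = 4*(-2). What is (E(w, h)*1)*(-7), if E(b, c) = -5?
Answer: 35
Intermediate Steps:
w = -8
(E(w, h)*1)*(-7) = -5*1*(-7) = -5*(-7) = 35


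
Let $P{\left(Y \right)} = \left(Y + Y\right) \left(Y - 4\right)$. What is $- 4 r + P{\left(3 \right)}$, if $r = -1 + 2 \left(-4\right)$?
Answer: $30$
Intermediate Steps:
$P{\left(Y \right)} = 2 Y \left(-4 + Y\right)$
$r = -9$ ($r = -1 - 8 = -9$)
$- 4 r + P{\left(3 \right)} = \left(-4\right) \left(-9\right) + 2 \cdot 3 \left(-4 + 3\right) = 36 + 2 \cdot 3 \left(-1\right) = 36 - 6 = 30$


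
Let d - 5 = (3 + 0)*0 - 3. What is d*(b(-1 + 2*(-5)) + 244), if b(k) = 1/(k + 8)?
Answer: 1462/3 ≈ 487.33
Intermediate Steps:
d = 2 (d = 5 + ((3 + 0)*0 - 3) = 5 + (3*0 - 3) = 5 + (0 - 3) = 5 - 3 = 2)
b(k) = 1/(8 + k)
d*(b(-1 + 2*(-5)) + 244) = 2*(1/(8 + (-1 + 2*(-5))) + 244) = 2*(1/(8 + (-1 - 10)) + 244) = 2*(1/(8 - 11) + 244) = 2*(1/(-3) + 244) = 2*(-1/3 + 244) = 2*(731/3) = 1462/3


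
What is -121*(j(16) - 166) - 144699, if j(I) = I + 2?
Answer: -126791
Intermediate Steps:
j(I) = 2 + I
-121*(j(16) - 166) - 144699 = -121*((2 + 16) - 166) - 144699 = -121*(18 - 166) - 144699 = -121*(-148) - 144699 = 17908 - 144699 = -126791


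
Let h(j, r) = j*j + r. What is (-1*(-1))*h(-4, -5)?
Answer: 11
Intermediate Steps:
h(j, r) = r + j² (h(j, r) = j² + r = r + j²)
(-1*(-1))*h(-4, -5) = (-1*(-1))*(-5 + (-4)²) = 1*(-5 + 16) = 1*11 = 11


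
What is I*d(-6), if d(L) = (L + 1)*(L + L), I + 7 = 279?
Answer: 16320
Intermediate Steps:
I = 272 (I = -7 + 279 = 272)
d(L) = 2*L*(1 + L) (d(L) = (1 + L)*(2*L) = 2*L*(1 + L))
I*d(-6) = 272*(2*(-6)*(1 - 6)) = 272*(2*(-6)*(-5)) = 272*60 = 16320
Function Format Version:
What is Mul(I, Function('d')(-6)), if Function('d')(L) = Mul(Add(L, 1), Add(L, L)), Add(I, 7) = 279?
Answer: 16320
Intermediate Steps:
I = 272 (I = Add(-7, 279) = 272)
Function('d')(L) = Mul(2, L, Add(1, L)) (Function('d')(L) = Mul(Add(1, L), Mul(2, L)) = Mul(2, L, Add(1, L)))
Mul(I, Function('d')(-6)) = Mul(272, Mul(2, -6, Add(1, -6))) = Mul(272, Mul(2, -6, -5)) = Mul(272, 60) = 16320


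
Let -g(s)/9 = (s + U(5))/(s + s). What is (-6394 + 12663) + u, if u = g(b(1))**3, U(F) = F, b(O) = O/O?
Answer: -13414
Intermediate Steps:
b(O) = 1
g(s) = -9*(5 + s)/(2*s) (g(s) = -9*(s + 5)/(s + s) = -9*(5 + s)/(2*s))
u = -19683 (u = ((9/2)*(-5 - 1*1)/1)**3 = ((9/2)*1*(-5 - 1))**3 = ((9/2)*1*(-6))**3 = (-27)**3 = -19683)
(-6394 + 12663) + u = (-6394 + 12663) - 19683 = 6269 - 19683 = -13414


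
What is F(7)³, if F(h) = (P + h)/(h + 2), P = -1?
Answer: 8/27 ≈ 0.29630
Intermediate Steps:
F(h) = (-1 + h)/(2 + h) (F(h) = (-1 + h)/(h + 2) = (-1 + h)/(2 + h))
F(7)³ = ((-1 + 7)/(2 + 7))³ = (6/9)³ = ((⅑)*6)³ = (⅔)³ = 8/27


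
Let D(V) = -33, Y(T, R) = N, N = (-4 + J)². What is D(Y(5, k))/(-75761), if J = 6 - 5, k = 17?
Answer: 33/75761 ≈ 0.00043558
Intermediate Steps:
J = 1
N = 9 (N = (-4 + 1)² = (-3)² = 9)
Y(T, R) = 9
D(Y(5, k))/(-75761) = -33/(-75761) = -33*(-1/75761) = 33/75761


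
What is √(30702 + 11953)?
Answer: √42655 ≈ 206.53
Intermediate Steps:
√(30702 + 11953) = √42655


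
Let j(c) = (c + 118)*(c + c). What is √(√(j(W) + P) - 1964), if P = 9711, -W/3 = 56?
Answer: √(-1964 + √26511) ≈ 42.44*I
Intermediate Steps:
W = -168 (W = -3*56 = -168)
j(c) = 2*c*(118 + c) (j(c) = (118 + c)*(2*c) = 2*c*(118 + c))
√(√(j(W) + P) - 1964) = √(√(2*(-168)*(118 - 168) + 9711) - 1964) = √(√(2*(-168)*(-50) + 9711) - 1964) = √(√(16800 + 9711) - 1964) = √(√26511 - 1964) = √(-1964 + √26511)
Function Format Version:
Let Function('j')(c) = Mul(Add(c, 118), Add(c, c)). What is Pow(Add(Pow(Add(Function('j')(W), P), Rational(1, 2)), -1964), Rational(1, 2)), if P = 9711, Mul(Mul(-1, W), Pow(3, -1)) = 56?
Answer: Pow(Add(-1964, Pow(26511, Rational(1, 2))), Rational(1, 2)) ≈ Mul(42.440, I)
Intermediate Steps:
W = -168 (W = Mul(-3, 56) = -168)
Function('j')(c) = Mul(2, c, Add(118, c)) (Function('j')(c) = Mul(Add(118, c), Mul(2, c)) = Mul(2, c, Add(118, c)))
Pow(Add(Pow(Add(Function('j')(W), P), Rational(1, 2)), -1964), Rational(1, 2)) = Pow(Add(Pow(Add(Mul(2, -168, Add(118, -168)), 9711), Rational(1, 2)), -1964), Rational(1, 2)) = Pow(Add(Pow(Add(Mul(2, -168, -50), 9711), Rational(1, 2)), -1964), Rational(1, 2)) = Pow(Add(Pow(Add(16800, 9711), Rational(1, 2)), -1964), Rational(1, 2)) = Pow(Add(Pow(26511, Rational(1, 2)), -1964), Rational(1, 2)) = Pow(Add(-1964, Pow(26511, Rational(1, 2))), Rational(1, 2))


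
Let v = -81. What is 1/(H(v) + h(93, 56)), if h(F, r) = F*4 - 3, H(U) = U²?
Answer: 1/6930 ≈ 0.00014430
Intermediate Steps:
h(F, r) = -3 + 4*F (h(F, r) = 4*F - 3 = -3 + 4*F)
1/(H(v) + h(93, 56)) = 1/((-81)² + (-3 + 4*93)) = 1/(6561 + (-3 + 372)) = 1/(6561 + 369) = 1/6930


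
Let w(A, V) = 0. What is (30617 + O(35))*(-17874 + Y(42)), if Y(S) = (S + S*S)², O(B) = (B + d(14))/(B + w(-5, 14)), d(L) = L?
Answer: 496594012104/5 ≈ 9.9319e+10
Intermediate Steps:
O(B) = (14 + B)/B (O(B) = (B + 14)/(B + 0) = (14 + B)/B)
Y(S) = (S + S²)²
(30617 + O(35))*(-17874 + Y(42)) = (30617 + (14 + 35)/35)*(-17874 + 42²*(1 + 42)²) = (30617 + (1/35)*49)*(-17874 + 1764*43²) = (30617 + 7/5)*(-17874 + 1764*1849) = 153092*(-17874 + 3261636)/5 = (153092/5)*3243762 = 496594012104/5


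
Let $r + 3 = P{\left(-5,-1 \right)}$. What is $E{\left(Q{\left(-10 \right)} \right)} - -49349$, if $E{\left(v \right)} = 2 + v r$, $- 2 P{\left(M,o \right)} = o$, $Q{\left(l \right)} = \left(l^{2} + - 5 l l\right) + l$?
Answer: $50376$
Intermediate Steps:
$Q{\left(l \right)} = l - 4 l^{2}$ ($Q{\left(l \right)} = \left(l^{2} - 5 l^{2}\right) + l = - 4 l^{2} + l = l - 4 l^{2}$)
$P{\left(M,o \right)} = - \frac{o}{2}$
$r = - \frac{5}{2}$ ($r = -3 - - \frac{1}{2} = -3 + \frac{1}{2} = - \frac{5}{2} \approx -2.5$)
$E{\left(v \right)} = 2 - \frac{5 v}{2}$ ($E{\left(v \right)} = 2 + v \left(- \frac{5}{2}\right) = 2 - \frac{5 v}{2}$)
$E{\left(Q{\left(-10 \right)} \right)} - -49349 = \left(2 - \frac{5 \left(- 10 \left(1 - -40\right)\right)}{2}\right) - -49349 = \left(2 - \frac{5 \left(- 10 \left(1 + 40\right)\right)}{2}\right) + 49349 = \left(2 - \frac{5 \left(\left(-10\right) 41\right)}{2}\right) + 49349 = \left(2 - -1025\right) + 49349 = \left(2 + 1025\right) + 49349 = 1027 + 49349 = 50376$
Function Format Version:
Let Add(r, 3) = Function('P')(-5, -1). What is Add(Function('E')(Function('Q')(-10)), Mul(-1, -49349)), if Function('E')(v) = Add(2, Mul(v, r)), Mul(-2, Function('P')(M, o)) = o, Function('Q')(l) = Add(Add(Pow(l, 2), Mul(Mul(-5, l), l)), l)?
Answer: 50376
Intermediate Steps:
Function('Q')(l) = Add(l, Mul(-4, Pow(l, 2))) (Function('Q')(l) = Add(Add(Pow(l, 2), Mul(-5, Pow(l, 2))), l) = Add(Mul(-4, Pow(l, 2)), l) = Add(l, Mul(-4, Pow(l, 2))))
Function('P')(M, o) = Mul(Rational(-1, 2), o)
r = Rational(-5, 2) (r = Add(-3, Mul(Rational(-1, 2), -1)) = Add(-3, Rational(1, 2)) = Rational(-5, 2) ≈ -2.5000)
Function('E')(v) = Add(2, Mul(Rational(-5, 2), v)) (Function('E')(v) = Add(2, Mul(v, Rational(-5, 2))) = Add(2, Mul(Rational(-5, 2), v)))
Add(Function('E')(Function('Q')(-10)), Mul(-1, -49349)) = Add(Add(2, Mul(Rational(-5, 2), Mul(-10, Add(1, Mul(-4, -10))))), Mul(-1, -49349)) = Add(Add(2, Mul(Rational(-5, 2), Mul(-10, Add(1, 40)))), 49349) = Add(Add(2, Mul(Rational(-5, 2), Mul(-10, 41))), 49349) = Add(Add(2, Mul(Rational(-5, 2), -410)), 49349) = Add(Add(2, 1025), 49349) = Add(1027, 49349) = 50376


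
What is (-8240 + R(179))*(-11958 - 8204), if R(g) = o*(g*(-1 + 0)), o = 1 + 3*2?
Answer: 191397866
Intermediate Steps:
o = 7 (o = 1 + 6 = 7)
R(g) = -7*g (R(g) = 7*(g*(-1 + 0)) = 7*(g*(-1)) = 7*(-g) = -7*g)
(-8240 + R(179))*(-11958 - 8204) = (-8240 - 7*179)*(-11958 - 8204) = (-8240 - 1253)*(-20162) = -9493*(-20162) = 191397866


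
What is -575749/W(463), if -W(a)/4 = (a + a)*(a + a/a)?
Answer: 575749/1718656 ≈ 0.33500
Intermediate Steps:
W(a) = -8*a*(1 + a) (W(a) = -4*(a + a)*(a + a/a) = -4*2*a*(a + 1) = -4*2*a*(1 + a) = -8*a*(1 + a))
-575749/W(463) = -575749*(-1/(3704*(1 + 463))) = -575749/((-8*463*464)) = -575749/(-1718656) = -575749*(-1/1718656) = 575749/1718656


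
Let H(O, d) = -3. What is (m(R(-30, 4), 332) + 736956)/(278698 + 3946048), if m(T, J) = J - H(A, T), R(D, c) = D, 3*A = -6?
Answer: 737291/4224746 ≈ 0.17452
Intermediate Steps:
A = -2 (A = (⅓)*(-6) = -2)
m(T, J) = 3 + J (m(T, J) = J - 1*(-3) = J + 3 = 3 + J)
(m(R(-30, 4), 332) + 736956)/(278698 + 3946048) = ((3 + 332) + 736956)/(278698 + 3946048) = (335 + 736956)/4224746 = 737291*(1/4224746) = 737291/4224746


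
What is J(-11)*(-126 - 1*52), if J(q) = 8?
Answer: -1424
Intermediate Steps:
J(-11)*(-126 - 1*52) = 8*(-126 - 1*52) = 8*(-126 - 52) = 8*(-178) = -1424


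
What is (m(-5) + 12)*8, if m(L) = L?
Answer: 56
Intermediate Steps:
(m(-5) + 12)*8 = (-5 + 12)*8 = 7*8 = 56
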